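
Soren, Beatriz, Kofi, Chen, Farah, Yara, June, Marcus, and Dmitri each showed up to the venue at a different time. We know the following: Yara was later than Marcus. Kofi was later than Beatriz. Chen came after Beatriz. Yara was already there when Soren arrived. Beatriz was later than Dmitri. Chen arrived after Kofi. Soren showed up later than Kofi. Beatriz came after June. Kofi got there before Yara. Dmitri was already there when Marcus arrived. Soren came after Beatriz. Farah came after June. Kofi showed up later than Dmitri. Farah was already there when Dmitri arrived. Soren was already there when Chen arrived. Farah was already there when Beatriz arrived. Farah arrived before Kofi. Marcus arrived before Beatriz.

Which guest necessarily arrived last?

Every other guest has a chain of constraints placing them before Chen, so Chen is last.

Chen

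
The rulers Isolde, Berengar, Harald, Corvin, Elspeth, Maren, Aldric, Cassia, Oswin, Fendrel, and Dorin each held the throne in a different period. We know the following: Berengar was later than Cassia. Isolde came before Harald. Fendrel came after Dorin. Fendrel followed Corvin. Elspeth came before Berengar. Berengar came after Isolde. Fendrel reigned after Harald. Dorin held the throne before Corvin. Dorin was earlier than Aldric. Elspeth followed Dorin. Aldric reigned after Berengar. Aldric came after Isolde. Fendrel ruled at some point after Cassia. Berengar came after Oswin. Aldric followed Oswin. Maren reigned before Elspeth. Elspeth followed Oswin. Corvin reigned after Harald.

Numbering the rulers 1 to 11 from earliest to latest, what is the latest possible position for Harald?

9

Harald must come before Corvin and Fendrel — 2 rulers forced after them.
Everything else can be placed before Harald in some valid order, so Harald can sit as late as position 11 − 2 = 9.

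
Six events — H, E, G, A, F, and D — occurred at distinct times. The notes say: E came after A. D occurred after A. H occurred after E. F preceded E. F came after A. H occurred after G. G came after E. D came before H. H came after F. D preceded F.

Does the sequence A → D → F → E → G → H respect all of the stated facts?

yes

Check each stated constraint against the proposed order — e.g. A is ahead of E; D is ahead of H. Every pair is in the required order; nothing is violated.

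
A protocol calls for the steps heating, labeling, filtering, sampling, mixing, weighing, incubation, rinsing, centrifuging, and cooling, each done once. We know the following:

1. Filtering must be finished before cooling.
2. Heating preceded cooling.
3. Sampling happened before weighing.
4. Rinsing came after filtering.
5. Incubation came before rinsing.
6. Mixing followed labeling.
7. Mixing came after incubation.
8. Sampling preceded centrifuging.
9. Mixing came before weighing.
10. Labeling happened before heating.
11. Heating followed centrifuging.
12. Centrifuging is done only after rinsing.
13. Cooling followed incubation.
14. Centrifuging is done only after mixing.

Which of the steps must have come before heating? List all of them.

centrifuging, filtering, incubation, labeling, mixing, rinsing, sampling

Directly stated before heating: centrifuging and labeling.
Filtering reaches heating via filtering → rinsing → centrifuging → heating.
Incubation reaches heating via incubation → rinsing → centrifuging → heating.
Mixing reaches heating via mixing → centrifuging → heating.
Likewise rinsing and sampling each reach heating by chaining the stated constraints.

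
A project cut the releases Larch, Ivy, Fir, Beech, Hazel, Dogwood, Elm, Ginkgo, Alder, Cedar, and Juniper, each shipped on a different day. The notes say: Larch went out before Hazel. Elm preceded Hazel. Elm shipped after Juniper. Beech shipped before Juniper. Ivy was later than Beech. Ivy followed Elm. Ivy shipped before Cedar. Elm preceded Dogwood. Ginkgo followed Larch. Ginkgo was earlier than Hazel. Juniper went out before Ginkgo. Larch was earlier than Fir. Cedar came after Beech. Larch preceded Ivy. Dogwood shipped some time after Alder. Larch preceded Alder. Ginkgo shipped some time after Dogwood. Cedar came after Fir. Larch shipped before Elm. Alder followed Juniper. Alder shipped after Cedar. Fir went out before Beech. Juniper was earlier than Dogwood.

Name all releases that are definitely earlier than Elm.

Beech, Fir, Juniper, Larch

Directly stated before Elm: Juniper and Larch.
Beech reaches Elm via Beech → Juniper → Elm.
Fir reaches Elm via Fir → Beech → Juniper → Elm.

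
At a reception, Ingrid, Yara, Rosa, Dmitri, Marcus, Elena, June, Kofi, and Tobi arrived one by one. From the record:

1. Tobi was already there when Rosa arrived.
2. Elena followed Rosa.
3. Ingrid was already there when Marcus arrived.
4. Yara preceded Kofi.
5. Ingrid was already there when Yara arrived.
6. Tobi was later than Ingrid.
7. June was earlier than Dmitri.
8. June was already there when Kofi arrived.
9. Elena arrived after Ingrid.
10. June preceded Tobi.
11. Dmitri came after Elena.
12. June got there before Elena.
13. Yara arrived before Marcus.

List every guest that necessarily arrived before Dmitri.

Elena, Ingrid, June, Rosa, Tobi

Directly stated before Dmitri: Elena and June.
Ingrid reaches Dmitri via Ingrid → Elena → Dmitri.
Rosa reaches Dmitri via Rosa → Elena → Dmitri.
Tobi reaches Dmitri via Tobi → Rosa → Elena → Dmitri.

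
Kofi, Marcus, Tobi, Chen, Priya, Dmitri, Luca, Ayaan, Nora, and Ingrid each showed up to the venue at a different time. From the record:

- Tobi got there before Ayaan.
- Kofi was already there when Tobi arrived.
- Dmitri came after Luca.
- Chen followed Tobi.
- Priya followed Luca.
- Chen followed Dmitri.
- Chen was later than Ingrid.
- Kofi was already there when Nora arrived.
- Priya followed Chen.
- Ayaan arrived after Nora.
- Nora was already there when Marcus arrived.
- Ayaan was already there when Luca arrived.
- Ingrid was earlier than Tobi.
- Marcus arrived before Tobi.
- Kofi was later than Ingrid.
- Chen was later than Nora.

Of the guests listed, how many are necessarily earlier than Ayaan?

5

Directly stated before Ayaan: Nora and Tobi.
Ingrid reaches Ayaan via Ingrid → Tobi → Ayaan.
Kofi reaches Ayaan via Kofi → Nora → Ayaan.
Marcus reaches Ayaan via Marcus → Tobi → Ayaan.
No chain forces Luca (or any of the others) ahead of Ayaan.
That's Ingrid, Kofi, Marcus, Nora, and Tobi — 5 in all.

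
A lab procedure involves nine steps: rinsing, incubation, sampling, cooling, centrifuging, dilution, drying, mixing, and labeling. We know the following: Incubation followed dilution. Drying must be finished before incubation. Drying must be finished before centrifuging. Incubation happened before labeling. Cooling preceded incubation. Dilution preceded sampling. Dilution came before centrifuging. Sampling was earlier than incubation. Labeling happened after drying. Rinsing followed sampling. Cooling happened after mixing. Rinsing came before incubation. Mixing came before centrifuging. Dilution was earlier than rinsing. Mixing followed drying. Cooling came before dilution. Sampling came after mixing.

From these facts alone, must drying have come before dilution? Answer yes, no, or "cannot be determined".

yes

Chain the constraints: drying → mixing → cooling → dilution. Each link is directly stated, so drying comes before dilution.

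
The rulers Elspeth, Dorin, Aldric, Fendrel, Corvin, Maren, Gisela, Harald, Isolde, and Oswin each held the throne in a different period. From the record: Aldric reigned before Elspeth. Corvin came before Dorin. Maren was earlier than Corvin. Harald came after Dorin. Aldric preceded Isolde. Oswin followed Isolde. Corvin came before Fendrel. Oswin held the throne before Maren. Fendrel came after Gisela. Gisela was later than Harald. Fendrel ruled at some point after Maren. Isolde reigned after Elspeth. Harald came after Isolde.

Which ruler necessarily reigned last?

Fendrel

Every other ruler has a chain of constraints placing them before Fendrel, so Fendrel is last.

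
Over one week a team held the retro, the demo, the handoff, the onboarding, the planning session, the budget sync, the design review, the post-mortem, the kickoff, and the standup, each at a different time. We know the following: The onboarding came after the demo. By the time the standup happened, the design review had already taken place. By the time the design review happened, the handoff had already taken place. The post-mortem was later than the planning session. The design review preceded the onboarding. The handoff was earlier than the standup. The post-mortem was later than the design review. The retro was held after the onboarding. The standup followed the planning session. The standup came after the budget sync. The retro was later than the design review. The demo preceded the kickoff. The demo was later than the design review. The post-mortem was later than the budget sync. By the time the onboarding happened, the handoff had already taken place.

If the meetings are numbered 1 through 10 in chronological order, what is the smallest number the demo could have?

The design review and the handoff must both come before the demo — 2 forced predecessors.
Nothing else is forced ahead of the demo, so its earliest slot is position 2 + 1 = 3.

3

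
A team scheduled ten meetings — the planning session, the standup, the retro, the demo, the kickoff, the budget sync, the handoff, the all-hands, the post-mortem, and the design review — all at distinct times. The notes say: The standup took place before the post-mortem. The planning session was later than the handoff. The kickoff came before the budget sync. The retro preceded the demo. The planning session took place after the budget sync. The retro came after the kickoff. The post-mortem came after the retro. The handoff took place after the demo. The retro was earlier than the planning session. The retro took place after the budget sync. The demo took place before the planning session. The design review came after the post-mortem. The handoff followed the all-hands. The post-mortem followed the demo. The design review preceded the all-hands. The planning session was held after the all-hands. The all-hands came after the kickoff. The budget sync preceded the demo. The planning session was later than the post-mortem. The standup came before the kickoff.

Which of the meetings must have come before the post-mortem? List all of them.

Directly stated before the post-mortem: the demo, the retro, and the standup.
The budget sync reaches the post-mortem via the budget sync → the demo → the post-mortem.
The kickoff reaches the post-mortem via the kickoff → the retro → the post-mortem.

the budget sync, the demo, the kickoff, the retro, the standup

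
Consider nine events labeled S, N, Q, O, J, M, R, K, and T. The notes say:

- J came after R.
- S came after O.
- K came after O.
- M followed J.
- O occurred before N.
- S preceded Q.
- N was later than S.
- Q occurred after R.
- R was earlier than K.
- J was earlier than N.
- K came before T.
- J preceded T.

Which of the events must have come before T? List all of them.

J, K, O, R

Directly stated before T: J and K.
O reaches T via O → K → T.
R reaches T via R → J → T.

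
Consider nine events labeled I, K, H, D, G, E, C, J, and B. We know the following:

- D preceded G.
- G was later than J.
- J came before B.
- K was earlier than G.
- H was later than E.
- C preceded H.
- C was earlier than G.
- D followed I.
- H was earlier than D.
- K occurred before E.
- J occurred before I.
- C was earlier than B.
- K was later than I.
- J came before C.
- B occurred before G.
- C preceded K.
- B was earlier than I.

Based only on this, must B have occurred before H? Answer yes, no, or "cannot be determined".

yes

Chain the constraints: B → I → K → E → H. Each link is directly stated, so B comes before H.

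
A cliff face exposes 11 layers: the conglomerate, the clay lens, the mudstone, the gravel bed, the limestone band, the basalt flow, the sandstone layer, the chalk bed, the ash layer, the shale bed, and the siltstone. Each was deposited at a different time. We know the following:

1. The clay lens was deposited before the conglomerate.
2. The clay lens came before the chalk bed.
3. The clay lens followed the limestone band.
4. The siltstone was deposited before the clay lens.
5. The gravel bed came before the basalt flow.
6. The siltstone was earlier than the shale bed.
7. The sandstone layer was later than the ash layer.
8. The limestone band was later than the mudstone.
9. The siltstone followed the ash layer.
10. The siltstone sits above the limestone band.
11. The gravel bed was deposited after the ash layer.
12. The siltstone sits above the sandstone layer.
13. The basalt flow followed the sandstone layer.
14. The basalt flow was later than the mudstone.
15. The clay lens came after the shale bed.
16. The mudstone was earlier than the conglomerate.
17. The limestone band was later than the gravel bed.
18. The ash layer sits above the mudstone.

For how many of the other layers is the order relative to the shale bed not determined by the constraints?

1

Forced before the shale bed: the ash layer, the gravel bed, the limestone band, the mudstone, the sandstone layer, and the siltstone; forced after the shale bed: the chalk bed, the clay lens, and the conglomerate.
That leaves the basalt flow with no forced order relative to the shale bed — 1.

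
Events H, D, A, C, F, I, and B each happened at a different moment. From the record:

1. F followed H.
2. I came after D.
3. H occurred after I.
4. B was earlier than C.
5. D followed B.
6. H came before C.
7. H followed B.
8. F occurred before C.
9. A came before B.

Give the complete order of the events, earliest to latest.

The constraints fix every adjacent pair, so only one ordering works:
A → B → D → I → H → F → C.

A, B, D, I, H, F, C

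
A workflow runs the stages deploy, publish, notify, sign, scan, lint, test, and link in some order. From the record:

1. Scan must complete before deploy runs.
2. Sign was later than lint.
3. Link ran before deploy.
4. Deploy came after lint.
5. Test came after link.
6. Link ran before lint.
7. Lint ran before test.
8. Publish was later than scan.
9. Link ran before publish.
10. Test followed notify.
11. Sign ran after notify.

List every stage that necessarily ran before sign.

link, lint, notify

Directly stated before sign: lint and notify.
Link reaches sign via link → lint → sign.
No chain forces test (or any of the others) ahead of sign.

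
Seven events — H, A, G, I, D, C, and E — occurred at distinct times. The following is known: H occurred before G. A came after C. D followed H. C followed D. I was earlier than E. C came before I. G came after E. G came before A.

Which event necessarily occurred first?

H has a chain of constraints placing it before every other event, so H must be first.

H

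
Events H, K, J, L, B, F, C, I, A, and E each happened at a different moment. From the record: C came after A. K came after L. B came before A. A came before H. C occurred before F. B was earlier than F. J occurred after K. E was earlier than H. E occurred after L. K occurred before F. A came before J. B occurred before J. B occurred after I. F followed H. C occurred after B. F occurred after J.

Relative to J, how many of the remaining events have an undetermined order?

Forced before J: A, B, I, K, and L; forced after J: F.
That leaves C, E, and H with no forced order relative to J — 3.

3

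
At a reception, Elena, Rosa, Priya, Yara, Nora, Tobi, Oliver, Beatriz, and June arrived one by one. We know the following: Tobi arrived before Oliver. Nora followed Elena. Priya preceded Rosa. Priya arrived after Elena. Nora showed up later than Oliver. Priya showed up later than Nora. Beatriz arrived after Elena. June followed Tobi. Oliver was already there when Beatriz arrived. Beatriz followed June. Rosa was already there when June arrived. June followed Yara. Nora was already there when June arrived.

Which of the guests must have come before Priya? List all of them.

Directly stated before Priya: Elena and Nora.
Oliver reaches Priya via Oliver → Nora → Priya.
Tobi reaches Priya via Tobi → Oliver → Nora → Priya.
No chain forces June (or any of the others) ahead of Priya.

Elena, Nora, Oliver, Tobi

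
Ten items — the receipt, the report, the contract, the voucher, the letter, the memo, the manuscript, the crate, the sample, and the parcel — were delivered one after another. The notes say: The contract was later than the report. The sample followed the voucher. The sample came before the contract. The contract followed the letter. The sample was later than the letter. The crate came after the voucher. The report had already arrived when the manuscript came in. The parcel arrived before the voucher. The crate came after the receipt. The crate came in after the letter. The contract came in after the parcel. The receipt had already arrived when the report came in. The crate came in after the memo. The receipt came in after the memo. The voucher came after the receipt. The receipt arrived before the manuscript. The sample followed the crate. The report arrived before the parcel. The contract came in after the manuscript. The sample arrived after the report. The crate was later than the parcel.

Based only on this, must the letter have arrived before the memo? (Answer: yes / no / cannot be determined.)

cannot be determined

No chain of stated constraints runs from the letter to the memo, and none runs from the memo to the letter either.
So the relative order of the letter and the memo is not fixed by the given facts.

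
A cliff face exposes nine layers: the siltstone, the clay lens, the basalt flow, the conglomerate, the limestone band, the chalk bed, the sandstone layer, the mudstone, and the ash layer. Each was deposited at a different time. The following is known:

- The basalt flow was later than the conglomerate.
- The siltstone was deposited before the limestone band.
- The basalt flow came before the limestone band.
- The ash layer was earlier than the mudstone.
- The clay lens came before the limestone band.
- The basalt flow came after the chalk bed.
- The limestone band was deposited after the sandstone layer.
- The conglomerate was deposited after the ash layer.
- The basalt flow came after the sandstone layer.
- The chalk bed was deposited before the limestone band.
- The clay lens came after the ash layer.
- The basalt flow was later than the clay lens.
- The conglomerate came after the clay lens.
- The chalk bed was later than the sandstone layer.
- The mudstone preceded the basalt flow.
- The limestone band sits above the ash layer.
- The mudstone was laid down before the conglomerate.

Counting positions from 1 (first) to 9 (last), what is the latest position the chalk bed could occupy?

7

The chalk bed must come before the basalt flow and the limestone band — 2 layers forced after it.
Everything else can be placed before the chalk bed in some valid order, so the chalk bed can sit as late as position 9 − 2 = 7.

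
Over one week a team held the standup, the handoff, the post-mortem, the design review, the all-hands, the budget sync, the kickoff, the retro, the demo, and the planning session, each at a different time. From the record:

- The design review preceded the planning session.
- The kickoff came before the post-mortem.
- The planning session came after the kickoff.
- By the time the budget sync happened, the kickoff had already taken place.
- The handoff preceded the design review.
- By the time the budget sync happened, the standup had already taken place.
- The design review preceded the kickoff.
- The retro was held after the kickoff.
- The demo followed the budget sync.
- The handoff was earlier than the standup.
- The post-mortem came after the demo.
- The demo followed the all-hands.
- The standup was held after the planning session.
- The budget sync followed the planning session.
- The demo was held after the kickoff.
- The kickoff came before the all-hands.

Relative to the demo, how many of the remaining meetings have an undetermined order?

Forced before the demo: the all-hands, the budget sync, the design review, the handoff, the kickoff, the planning session, and the standup; forced after the demo: the post-mortem.
That leaves the retro with no forced order relative to the demo — 1.

1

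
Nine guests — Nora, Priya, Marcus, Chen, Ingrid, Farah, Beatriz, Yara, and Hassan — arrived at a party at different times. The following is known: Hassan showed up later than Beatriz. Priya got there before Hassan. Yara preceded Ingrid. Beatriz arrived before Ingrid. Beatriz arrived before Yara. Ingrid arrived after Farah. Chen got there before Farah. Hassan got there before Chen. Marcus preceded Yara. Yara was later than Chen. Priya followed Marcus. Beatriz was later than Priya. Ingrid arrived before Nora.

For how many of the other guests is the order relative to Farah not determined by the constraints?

Forced before Farah: Beatriz, Chen, Hassan, Marcus, and Priya; forced after Farah: Ingrid and Nora.
That leaves Yara with no forced order relative to Farah — 1.

1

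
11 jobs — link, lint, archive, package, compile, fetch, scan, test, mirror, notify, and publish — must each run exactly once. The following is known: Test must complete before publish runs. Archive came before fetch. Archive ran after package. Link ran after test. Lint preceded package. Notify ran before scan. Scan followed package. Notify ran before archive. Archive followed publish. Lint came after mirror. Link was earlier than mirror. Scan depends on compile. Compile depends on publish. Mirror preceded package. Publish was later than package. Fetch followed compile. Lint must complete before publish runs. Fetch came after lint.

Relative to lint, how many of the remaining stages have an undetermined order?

Forced before lint: link, mirror, and test; forced after lint: archive, compile, fetch, package, publish, and scan.
That leaves notify with no forced order relative to lint — 1.

1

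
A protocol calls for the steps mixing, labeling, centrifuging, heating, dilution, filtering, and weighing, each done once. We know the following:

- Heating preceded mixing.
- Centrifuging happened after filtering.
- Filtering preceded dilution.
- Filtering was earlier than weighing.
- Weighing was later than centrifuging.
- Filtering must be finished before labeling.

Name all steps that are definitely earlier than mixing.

heating

Directly stated before mixing: heating.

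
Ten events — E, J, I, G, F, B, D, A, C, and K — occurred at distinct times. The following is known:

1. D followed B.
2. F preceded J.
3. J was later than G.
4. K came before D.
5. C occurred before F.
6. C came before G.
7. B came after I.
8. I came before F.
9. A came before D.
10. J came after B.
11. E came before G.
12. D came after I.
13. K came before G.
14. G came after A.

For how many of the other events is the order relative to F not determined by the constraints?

Forced before F: C and I; forced after F: J.
That leaves A, B, D, E, G, and K with no forced order relative to F — 6.

6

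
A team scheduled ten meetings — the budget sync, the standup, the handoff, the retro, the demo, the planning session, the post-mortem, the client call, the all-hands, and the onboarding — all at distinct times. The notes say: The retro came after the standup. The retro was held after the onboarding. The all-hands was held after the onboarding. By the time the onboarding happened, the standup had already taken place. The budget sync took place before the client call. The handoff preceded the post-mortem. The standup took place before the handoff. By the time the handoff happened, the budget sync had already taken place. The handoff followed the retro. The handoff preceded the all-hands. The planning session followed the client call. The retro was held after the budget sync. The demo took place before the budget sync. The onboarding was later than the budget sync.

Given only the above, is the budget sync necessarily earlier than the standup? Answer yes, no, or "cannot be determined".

No chain of stated constraints runs from the budget sync to the standup, and none runs from the standup to the budget sync either.
So the relative order of the budget sync and the standup is not fixed by the given facts.

cannot be determined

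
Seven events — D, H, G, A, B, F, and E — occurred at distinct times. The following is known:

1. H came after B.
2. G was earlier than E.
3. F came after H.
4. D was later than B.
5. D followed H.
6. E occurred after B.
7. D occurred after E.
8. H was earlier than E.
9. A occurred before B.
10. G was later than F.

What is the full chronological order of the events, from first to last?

The constraints fix every adjacent pair, so only one ordering works:
A → B → H → F → G → E → D.

A, B, H, F, G, E, D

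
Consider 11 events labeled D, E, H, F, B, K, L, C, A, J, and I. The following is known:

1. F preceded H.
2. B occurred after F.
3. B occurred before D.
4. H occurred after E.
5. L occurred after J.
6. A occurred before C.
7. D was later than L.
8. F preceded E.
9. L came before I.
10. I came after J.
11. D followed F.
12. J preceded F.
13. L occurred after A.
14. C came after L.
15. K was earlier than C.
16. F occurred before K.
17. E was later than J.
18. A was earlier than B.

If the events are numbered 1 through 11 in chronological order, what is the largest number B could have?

10

B must come before D — 1 event forced after it.
Everything else can be placed before B in some valid order, so B can sit as late as position 11 − 1 = 10.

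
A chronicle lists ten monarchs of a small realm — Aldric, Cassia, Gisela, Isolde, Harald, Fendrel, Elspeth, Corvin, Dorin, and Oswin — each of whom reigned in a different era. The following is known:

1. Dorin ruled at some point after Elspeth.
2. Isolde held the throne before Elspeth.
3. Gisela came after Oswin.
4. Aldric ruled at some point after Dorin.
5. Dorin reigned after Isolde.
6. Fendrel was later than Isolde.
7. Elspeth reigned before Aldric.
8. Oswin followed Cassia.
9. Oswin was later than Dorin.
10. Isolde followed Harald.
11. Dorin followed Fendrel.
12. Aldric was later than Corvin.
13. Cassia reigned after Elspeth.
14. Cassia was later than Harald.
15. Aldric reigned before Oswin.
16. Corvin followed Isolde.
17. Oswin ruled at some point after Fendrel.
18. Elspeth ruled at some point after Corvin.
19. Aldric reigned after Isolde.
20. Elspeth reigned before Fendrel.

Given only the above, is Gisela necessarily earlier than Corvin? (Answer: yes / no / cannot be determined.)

no

Tracing the constraints gives Corvin → Aldric → Oswin → Gisela, so Corvin must come before Gisela.
That means Gisela cannot be before Corvin.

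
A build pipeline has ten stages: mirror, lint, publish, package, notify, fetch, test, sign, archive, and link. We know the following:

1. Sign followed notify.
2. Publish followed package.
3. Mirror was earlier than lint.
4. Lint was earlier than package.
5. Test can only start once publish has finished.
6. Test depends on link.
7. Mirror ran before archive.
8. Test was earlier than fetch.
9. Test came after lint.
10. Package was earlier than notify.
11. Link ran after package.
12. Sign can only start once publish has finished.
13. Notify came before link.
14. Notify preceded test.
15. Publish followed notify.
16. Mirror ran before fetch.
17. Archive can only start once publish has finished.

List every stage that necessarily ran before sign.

Directly stated before sign: notify and publish.
Lint reaches sign via lint → package → publish → sign.
Mirror reaches sign via mirror → lint → package → publish → sign.
Package reaches sign via package → publish → sign.

lint, mirror, notify, package, publish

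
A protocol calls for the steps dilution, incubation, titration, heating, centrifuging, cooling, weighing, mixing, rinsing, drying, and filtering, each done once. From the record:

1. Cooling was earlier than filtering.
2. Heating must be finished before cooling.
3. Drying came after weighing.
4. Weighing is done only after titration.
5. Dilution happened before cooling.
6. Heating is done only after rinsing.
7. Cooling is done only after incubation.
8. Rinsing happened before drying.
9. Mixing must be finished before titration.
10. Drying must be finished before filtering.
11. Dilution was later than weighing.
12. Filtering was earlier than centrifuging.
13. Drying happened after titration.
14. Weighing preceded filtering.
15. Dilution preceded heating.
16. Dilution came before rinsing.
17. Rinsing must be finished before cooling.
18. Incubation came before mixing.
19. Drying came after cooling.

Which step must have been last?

centrifuging

Every other step has a chain of constraints placing it before centrifuging, so centrifuging is last.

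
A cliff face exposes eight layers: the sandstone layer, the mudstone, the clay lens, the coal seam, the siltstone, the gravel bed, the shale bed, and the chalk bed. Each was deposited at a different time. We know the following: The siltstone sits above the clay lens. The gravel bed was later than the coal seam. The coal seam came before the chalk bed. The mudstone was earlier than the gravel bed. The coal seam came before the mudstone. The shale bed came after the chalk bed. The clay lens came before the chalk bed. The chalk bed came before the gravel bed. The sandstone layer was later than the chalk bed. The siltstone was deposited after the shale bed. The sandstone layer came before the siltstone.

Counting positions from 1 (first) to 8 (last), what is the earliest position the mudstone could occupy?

2

The coal seam must come before the mudstone — 1 forced predecessor.
Nothing else is forced ahead of the mudstone, so its earliest slot is position 1 + 1 = 2.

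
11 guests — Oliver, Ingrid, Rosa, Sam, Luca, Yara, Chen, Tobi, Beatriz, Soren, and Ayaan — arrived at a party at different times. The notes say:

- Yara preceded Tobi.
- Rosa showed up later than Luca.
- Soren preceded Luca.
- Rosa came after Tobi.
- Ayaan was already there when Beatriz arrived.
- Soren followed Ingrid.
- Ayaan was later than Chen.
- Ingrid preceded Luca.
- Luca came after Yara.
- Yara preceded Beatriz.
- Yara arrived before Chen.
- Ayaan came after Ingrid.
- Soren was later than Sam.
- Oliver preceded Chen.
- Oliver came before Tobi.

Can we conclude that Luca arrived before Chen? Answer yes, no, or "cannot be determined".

No chain of stated constraints runs from Luca to Chen, and none runs from Chen to Luca either.
So the relative order of Luca and Chen is not fixed by the given facts.

cannot be determined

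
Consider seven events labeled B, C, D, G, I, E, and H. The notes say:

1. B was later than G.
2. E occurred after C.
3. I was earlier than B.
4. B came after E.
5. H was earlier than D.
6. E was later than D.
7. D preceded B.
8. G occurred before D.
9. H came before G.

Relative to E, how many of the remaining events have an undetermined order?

Forced before E: C, D, G, and H; forced after E: B.
That leaves I with no forced order relative to E — 1.

1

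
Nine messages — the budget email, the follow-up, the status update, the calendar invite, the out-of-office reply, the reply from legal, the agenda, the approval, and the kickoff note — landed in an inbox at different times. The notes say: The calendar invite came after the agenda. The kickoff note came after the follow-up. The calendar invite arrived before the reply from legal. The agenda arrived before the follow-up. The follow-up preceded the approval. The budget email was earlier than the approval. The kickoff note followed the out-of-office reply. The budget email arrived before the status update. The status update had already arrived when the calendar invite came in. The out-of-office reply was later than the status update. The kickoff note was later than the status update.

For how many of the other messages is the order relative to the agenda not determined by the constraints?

3

Forced after the agenda: the approval, the calendar invite, the follow-up, the kickoff note, and the reply from legal.
That leaves the budget email, the out-of-office reply, and the status update with no forced order relative to the agenda — 3.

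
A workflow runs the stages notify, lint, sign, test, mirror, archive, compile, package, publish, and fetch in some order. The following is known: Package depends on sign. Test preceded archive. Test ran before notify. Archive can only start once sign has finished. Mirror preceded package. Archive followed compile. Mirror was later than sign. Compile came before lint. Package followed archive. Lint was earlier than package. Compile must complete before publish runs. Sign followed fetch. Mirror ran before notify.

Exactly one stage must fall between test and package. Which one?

archive

Tracing the constraints gives test → archive → package, so archive sits after test and before package.
No other stage is forced both after test and before package.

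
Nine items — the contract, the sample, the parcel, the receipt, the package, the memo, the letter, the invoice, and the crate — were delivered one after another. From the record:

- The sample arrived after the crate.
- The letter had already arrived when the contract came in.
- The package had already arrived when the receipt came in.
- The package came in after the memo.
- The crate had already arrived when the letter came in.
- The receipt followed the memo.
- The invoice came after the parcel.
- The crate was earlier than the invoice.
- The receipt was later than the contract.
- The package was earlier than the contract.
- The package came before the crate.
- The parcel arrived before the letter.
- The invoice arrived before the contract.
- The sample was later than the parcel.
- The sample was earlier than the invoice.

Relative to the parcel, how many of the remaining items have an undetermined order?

Forced after the parcel: the contract, the invoice, the letter, the receipt, and the sample.
That leaves the crate, the memo, and the package with no forced order relative to the parcel — 3.

3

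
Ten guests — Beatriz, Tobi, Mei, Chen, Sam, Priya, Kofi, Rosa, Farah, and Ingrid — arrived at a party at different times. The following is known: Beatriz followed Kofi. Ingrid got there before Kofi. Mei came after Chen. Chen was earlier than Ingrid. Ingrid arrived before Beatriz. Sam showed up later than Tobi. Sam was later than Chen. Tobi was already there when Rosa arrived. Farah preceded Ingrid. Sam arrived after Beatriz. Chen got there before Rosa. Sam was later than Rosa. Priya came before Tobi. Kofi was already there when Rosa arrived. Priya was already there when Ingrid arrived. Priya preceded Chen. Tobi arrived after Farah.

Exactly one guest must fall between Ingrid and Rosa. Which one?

Tracing the constraints gives Ingrid → Kofi → Rosa, so Kofi sits after Ingrid and before Rosa.
No other guest is forced both after Ingrid and before Rosa.

Kofi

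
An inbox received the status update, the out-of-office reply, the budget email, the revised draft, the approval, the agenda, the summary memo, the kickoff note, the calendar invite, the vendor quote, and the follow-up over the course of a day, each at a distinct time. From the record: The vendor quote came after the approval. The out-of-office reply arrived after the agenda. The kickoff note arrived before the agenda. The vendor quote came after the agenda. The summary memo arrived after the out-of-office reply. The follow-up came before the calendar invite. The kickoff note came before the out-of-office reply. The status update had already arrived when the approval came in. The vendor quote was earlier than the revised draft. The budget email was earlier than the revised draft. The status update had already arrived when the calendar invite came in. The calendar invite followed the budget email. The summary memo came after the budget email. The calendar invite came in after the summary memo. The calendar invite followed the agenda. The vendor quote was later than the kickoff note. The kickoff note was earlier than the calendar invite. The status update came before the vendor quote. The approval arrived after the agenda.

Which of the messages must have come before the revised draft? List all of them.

Directly stated before the revised draft: the budget email and the vendor quote.
The agenda reaches the revised draft via the agenda → the vendor quote → the revised draft.
The approval reaches the revised draft via the approval → the vendor quote → the revised draft.
The kickoff note reaches the revised draft via the kickoff note → the vendor quote → the revised draft.
Likewise the status update reaches the revised draft by chaining the stated constraints.

the agenda, the approval, the budget email, the kickoff note, the status update, the vendor quote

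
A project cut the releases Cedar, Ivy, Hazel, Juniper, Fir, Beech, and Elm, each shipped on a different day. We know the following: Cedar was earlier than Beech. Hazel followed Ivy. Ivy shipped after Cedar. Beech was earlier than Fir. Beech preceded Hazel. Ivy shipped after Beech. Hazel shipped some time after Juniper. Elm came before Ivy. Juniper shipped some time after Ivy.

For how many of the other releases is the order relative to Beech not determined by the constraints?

Forced before Beech: Cedar; forced after Beech: Fir, Hazel, Ivy, and Juniper.
That leaves Elm with no forced order relative to Beech — 1.

1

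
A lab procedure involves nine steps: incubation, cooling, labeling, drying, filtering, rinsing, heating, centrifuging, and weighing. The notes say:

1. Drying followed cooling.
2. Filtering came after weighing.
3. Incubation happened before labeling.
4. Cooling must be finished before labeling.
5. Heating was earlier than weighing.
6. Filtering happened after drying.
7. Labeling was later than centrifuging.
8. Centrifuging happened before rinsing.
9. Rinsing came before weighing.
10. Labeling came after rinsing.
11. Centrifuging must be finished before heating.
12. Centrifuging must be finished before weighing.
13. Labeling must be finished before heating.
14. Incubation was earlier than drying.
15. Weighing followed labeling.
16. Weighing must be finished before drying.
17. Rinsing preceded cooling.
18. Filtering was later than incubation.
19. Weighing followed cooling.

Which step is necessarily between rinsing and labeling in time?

Tracing the constraints gives rinsing → cooling → labeling, so cooling sits after rinsing and before labeling.
No other step is forced both after rinsing and before labeling.

cooling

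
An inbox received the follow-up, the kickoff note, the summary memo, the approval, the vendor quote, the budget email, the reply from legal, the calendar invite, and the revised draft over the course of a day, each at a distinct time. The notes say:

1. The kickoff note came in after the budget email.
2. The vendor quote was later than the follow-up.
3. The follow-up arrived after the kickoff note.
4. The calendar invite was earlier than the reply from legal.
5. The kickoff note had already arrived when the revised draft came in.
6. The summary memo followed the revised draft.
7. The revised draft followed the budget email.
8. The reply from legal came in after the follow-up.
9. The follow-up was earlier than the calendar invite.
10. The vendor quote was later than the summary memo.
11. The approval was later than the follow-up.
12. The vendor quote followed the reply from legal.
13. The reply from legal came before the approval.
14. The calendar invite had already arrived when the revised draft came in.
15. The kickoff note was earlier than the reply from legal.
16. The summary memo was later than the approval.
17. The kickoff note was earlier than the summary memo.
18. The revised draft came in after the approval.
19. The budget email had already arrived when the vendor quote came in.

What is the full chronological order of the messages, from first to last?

the budget email, the kickoff note, the follow-up, the calendar invite, the reply from legal, the approval, the revised draft, the summary memo, the vendor quote

The constraints fix every adjacent pair, so only one ordering works:
the budget email → the kickoff note → the follow-up → the calendar invite → the reply from legal → the approval → the revised draft → the summary memo → the vendor quote.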